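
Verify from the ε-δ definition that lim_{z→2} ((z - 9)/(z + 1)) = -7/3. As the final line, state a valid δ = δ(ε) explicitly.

Fix ε > 0. We want δ > 0 with 0 < |z − 2| < δ ⇒ |(z - 9)/(z + 1) + 7/3| < ε.
Combining over a common denominator, (z - 9)/(z + 1) + 7/3 = [(z - 9)·3 − (-7)·(z + 1)] / [3·(z + 1)] = 10(z − 2) / (3(z + 1)).
So |(z - 9)/(z + 1) + 7/3| = 10|z − 2| / (3·|z + 1|).
Restrict δ ≤ 3/2. Then |z − 2| < 3/2 gives |z + 1| = |(z − 2) + 3| ≥ 3 − 3/2 = 3/2.
Hence |(z - 9)/(z + 1) + 7/3| < 10|z − 2|/(3·(3/2)) = (20/9)|z − 2|, which is < ε once |z − 2| < (9/20)ε.
Take δ = min(3/2, (9/20)ε). Then 0 < |z − 2| < δ forces both bounds, so |(z - 9)/(z + 1) + 7/3| < ε.

δ = min(3/2, (9/20)ε)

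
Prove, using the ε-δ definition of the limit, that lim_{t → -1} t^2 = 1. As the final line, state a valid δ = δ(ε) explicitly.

Fix ε > 0. We seek δ > 0 with 0 < |t + 1| < δ ⇒ |t^2 − 1| < ε.
Factor: t^2 − 1 = (t + 1)(t - 1), so |t^2 − 1| = |t + 1|·|t - 1|.
Impose δ ≤ 2 so that |t| < 3; then |t - 1| ≤ 4.
Hence |t^2 − 1| ≤ 4|t + 1|, which is < ε once |t + 1| < ε/4.
Take δ = min(2, ε/4). If 0 < |t + 1| < δ then both bounds hold and |t^2 − 1| ≤ 4|t + 1| < 4·(ε/4) = ε.

δ = min(2, ε/4)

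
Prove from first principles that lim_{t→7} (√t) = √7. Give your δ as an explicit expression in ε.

δ = min(7, √7·ε)

Let ε > 0 be given. We want δ > 0 such that 0 < |t − 7| < δ implies |√t − √7| < ε.
Rationalise: √t − √7 = (t − 7)/(√t + √7), so |√t − √7| = |t − 7|/(√t + √7).
Restrict δ ≤ 7 so that |t − 7| < 7 forces t > 0, and then √t + √7 > √7.
Hence |√t − √7| < |t − 7|/√7, which is < ε once |t − 7| < √7·ε.
Take δ = min(7, √7·ε). If 0 < |t − 7| < δ then t > 0 and |√t − √7| < |t − 7|/√7 < ε.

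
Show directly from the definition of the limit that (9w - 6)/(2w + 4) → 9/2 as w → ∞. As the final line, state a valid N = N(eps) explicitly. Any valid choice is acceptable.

Suppose eps > 0. We seek N > 0 such that w > N implies |(9w - 6)/(2w + 4) − (9/2)| < eps.
(9w - 6)/(2w + 4) − (9/2) = (2(9w - 6) − 9(2w + 4)) / (2(2w + 4)) = -48/(2(2w + 4)).
For w > 0 we have 2w + 4 > 2w, so |(9w - 6)/(2w + 4) − (9/2)| = 48/(2(2w + 4)) < 48/(2·2w) = 12/w.
Thus |(9w - 6)/(2w + 4) − (9/2)| < eps whenever w > 12/eps.
Take N = 12/eps. If w > N then |(9w - 6)/(2w + 4) − (9/2)| < 12/w < eps.

N = 12/eps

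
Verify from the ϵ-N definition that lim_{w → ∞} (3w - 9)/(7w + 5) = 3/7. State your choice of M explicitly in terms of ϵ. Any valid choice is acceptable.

Let ϵ > 0. We seek M > 0 such that w > M implies |(3w - 9)/(7w + 5) − (3/7)| < ϵ.
(3w - 9)/(7w + 5) − (3/7) = (7(3w - 9) − 3(7w + 5)) / (7(7w + 5)) = -78/(7(7w + 5)).
For w > 0 we have 7w + 5 > 7w, so |(3w - 9)/(7w + 5) − (3/7)| = 78/(7(7w + 5)) < 78/(7·7w) = (78/49)/w.
Thus |(3w - 9)/(7w + 5) − (3/7)| < ϵ whenever w > (78/49)/ϵ.
Take M = (78/49)/ϵ. If w > M then |(3w - 9)/(7w + 5) − (3/7)| < (78/49)/w < ϵ.

M = (78/49)/ϵ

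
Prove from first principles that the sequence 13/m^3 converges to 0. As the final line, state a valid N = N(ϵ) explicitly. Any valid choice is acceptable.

Suppose ϵ > 0. For m ≥ 1, |13/m^3 − 0| = 13/m^3.
13/m^3 < ϵ ⇔ m^3 > 13/ϵ ⇔ m > (13/ϵ)^{1/3}.
Take N = (13/ϵ)^{1/3}. Then m > N implies 13/m^3 < ϵ.

N = (13/ϵ)^{1/3}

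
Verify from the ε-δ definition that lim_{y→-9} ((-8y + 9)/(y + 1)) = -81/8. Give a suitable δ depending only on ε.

Let ε > 0 be given. We want δ > 0 with 0 < |y + 9| < δ ⇒ |(-8y + 9)/(y + 1) + 81/8| < ε.
Combining over a common denominator, (-8y + 9)/(y + 1) + 81/8 = [(-8y + 9)·(-8) − 81·(y + 1)] / [(-8)·(y + 1)] = -17(y + 9) / ((-8)(y + 1)).
So |(-8y + 9)/(y + 1) + 81/8| = 17|y + 9| / (8·|y + 1|).
Restrict δ ≤ 4. Then |y + 9| < 4 gives |y + 1| = |(y + 9) + (-8)| ≥ 8 − 4 = 4.
Hence |(-8y + 9)/(y + 1) + 81/8| < 17|y + 9|/(8·4) = (17/32)|y + 9|, which is < ε once |y + 9| < (32/17)ε.
Take δ = min(4, (32/17)ε). Then 0 < |y + 9| < δ forces both bounds, so |(-8y + 9)/(y + 1) + 81/8| < ε.

δ = min(4, (32/17)ε)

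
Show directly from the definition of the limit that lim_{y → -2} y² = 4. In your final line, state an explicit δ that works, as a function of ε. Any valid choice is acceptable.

Let ε > 0. We seek δ > 0 with 0 < |y + 2| < δ ⇒ |y² − 4| < ε.
Factor: y² − 4 = (y + 2)(y - 2), so |y² − 4| = |y + 2|·|y - 2|.
Impose δ ≤ 2 so that |y| < 4; then |y - 2| ≤ 6.
Hence |y² − 4| ≤ 6|y + 2|, which is < ε once |y + 2| < ε/6.
Take δ = min(2, ε/6). If 0 < |y + 2| < δ then both bounds hold and |y² − 4| ≤ 6|y + 2| < 6·(ε/6) = ε.

δ = min(2, ε/6)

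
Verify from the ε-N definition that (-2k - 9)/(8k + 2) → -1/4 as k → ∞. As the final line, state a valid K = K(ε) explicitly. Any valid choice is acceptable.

Suppose ε > 0. For k ≥ 1, |(-2k - 9)/(8k + 2) + 1/4| = |-68|/(8(8k + 2)) = 68/(8(8k + 2)).
Since 8k + 2 ≥ 8k for k ≥ 1, this is ≤ 68/(8·8k) = (17/16)/k.
So |(-2k - 9)/(8k + 2) + 1/4| < ε whenever k > (17/16)/ε.
Take K = (17/16)/ε. If k > K then |(-2k - 9)/(8k + 2) + 1/4| ≤ (17/16)/k < ε.

K = (17/16)/ε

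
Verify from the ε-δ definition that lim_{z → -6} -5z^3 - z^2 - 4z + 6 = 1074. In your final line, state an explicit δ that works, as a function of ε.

Let ε > 0 be given. We want δ > 0 such that 0 < |z + 6| < δ implies |(-5z^3 - z^2 - 4z + 6) − 1074| < ε.
(-5z^3 - z^2 - 4z + 6) − 1074 = -5z^3 - z^2 - 4z - 1068 = (z + 6)(-5z^2 + 29z - 178).
So |(-5z^3 - z^2 - 4z + 6) − 1074| = |z + 6|·|-5z^2 + 29z - 178|.
Assume first that |z + 6| < 2, so |z| < 8. Then |-5z^2 + 29z - 178| ≤ 5·8^2 + 29·8 + 178 = 730.
Hence |(-5z^3 - z^2 - 4z + 6) − 1074| ≤ 730|z + 6| < ε provided |z + 6| < ε/730.
Take δ = min(2, ε/730). Then 0 < |z + 6| < δ gives both |z + 6| < 2 and |z + 6| < ε/730, so |(-5z^3 - z^2 - 4z + 6) − 1074| < ε.

δ = min(2, ε/730)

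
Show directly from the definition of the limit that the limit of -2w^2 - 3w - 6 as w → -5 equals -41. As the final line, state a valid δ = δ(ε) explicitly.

δ = min(1, ε/19)

Suppose ε > 0. We want δ > 0 such that 0 < |w + 5| < δ implies |(-2w^2 - 3w - 6) + 41| < ε.
(-2w^2 - 3w - 6) + 41 = -2w^2 - 3w + 35 = (w + 5)(-2w + 7).
So |(-2w^2 - 3w - 6) + 41| = |w + 5|·|-2w + 7|.
Require δ ≤ 1. Then |w + 5| < 1 gives |w| < 6, and by the triangle inequality |-2w + 7| ≤ 2·6 + 7 = 19.
Hence |(-2w^2 - 3w - 6) + 41| ≤ 19|w + 5| < ε provided |w + 5| < ε/19.
Choosing δ = min(1, ε/19) ensures both conditions, hence |(-2w^2 - 3w - 6) + 41| < ε.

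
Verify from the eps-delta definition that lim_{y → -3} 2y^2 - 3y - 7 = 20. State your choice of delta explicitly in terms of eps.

delta = min(1, eps/17)

Fix eps > 0. We want delta > 0 such that 0 < |y + 3| < delta implies |(2y^2 - 3y - 7) − 20| < eps.
(2y^2 - 3y - 7) − 20 = 2y^2 - 3y - 27 = (y + 3)(2y - 9).
So |(2y^2 - 3y - 7) − 20| = |y + 3|·|2y - 9|.
Require delta ≤ 1. Then |y + 3| < 1 gives |y| < 4, and by the triangle inequality |2y - 9| ≤ 2·4 + 9 = 17.
Hence |(2y^2 - 3y - 7) − 20| ≤ 17|y + 3| < eps provided |y + 3| < eps/17.
Take delta = min(1, eps/17). Then 0 < |y + 3| < delta gives both |y + 3| < 1 and |y + 3| < eps/17, so |(2y^2 - 3y - 7) − 20| < eps.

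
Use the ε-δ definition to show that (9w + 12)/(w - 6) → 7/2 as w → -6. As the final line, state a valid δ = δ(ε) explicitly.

Suppose ε > 0. We want δ > 0 with 0 < |w + 6| < δ ⇒ |(9w + 12)/(w - 6) − (7/2)| < ε.
Combining over a common denominator, (9w + 12)/(w - 6) − (7/2) = [(9w + 12)·(-12) − (-42)·(w - 6)] / [(-12)·(w - 6)] = -66(w + 6) / ((-12)(w - 6)).
So |(9w + 12)/(w - 6) − (7/2)| = 66|w + 6| / (12·|w − 6|).
Require δ ≤ 6, so |w − 6| ≥ |-12| − |w + 6| > 12 − 6 = 6.
Hence |(9w + 12)/(w - 6) − (7/2)| < 66|w + 6|/(12·6) = (11/12)|w + 6|, which is < ε once |w + 6| < (12/11)ε.
Take δ = min(6, (12/11)ε). Then 0 < |w + 6| < δ forces both bounds, so |(9w + 12)/(w - 6) − (7/2)| < ε.

δ = min(6, (12/11)ε)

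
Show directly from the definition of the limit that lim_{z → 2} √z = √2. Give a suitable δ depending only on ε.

Let ε > 0 be given. We want δ > 0 such that 0 < |z − 2| < δ implies |√z − √2| < ε.
Rationalise: √z − √2 = (z − 2)/(√z + √2), so |√z − √2| = |z − 2|/(√z + √2).
Restrict δ ≤ 2 so that |z − 2| < 2 forces z > 0, and then √z + √2 > √2.
Hence |√z − √2| < |z − 2|/√2, which is < ε once |z − 2| < √2·ε.
Take δ = min(2, √2·ε). If 0 < |z − 2| < δ then z > 0 and |√z − √2| < |z − 2|/√2 < ε.

δ = min(2, √2·ε)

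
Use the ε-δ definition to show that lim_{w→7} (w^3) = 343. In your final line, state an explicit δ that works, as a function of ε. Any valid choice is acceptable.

δ = min(2, ε/193)

Fix ε > 0. We seek δ > 0 with 0 < |w − 7| < δ ⇒ |w^3 − 343| < ε.
Factor: w^3 − 343 = (w − 7)(w^2 + 7w + 49), so |w^3 − 343| = |w − 7|·|w^2 + 7w + 49|.
Restrict δ ≤ 2. Then |w − 7| < 2 gives |w| < 9, so by the triangle inequality |w^2 + 7w + 49| ≤ 9^2 + 7·9 + 49 = 193.
Hence |w^3 − 343| ≤ 193|w − 7|, which is < ε once |w − 7| < ε/193.
Take δ = min(2, ε/193). If 0 < |w − 7| < δ then both bounds hold and |w^3 − 343| ≤ 193|w − 7| < 193·(ε/193) = ε.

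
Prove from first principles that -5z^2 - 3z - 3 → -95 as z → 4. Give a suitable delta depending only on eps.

Let eps > 0 be given. We want delta > 0 such that 0 < |z − 4| < delta implies |(-5z^2 - 3z - 3) + 95| < eps.
(-5z^2 - 3z - 3) + 95 = -5z^2 - 3z + 92 = (z − 4)(-5z - 23).
So |(-5z^2 - 3z - 3) + 95| = |z − 4|·|-5z - 23|.
Assume first that |z − 4| < 2, so |z| < 6. Then |-5z - 23| ≤ 5·6 + 23 = 53.
Hence |(-5z^2 - 3z - 3) + 95| ≤ 53|z − 4| < eps provided |z − 4| < eps/53.
Take delta = min(2, eps/53). Then 0 < |z − 4| < delta gives both |z − 4| < 2 and |z − 4| < eps/53, so |(-5z^2 - 3z - 3) + 95| < eps.

delta = min(2, eps/53)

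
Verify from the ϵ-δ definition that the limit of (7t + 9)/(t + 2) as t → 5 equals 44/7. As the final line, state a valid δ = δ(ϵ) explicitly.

δ = min(7/2, (49/10)ϵ)

Suppose ϵ > 0. We want δ > 0 with 0 < |t − 5| < δ ⇒ |(7t + 9)/(t + 2) − (44/7)| < ϵ.
Combining over a common denominator, (7t + 9)/(t + 2) − (44/7) = [(7t + 9)·7 − 44·(t + 2)] / [7·(t + 2)] = 5(t − 5) / (7(t + 2)).
So |(7t + 9)/(t + 2) − (44/7)| = 5|t − 5| / (7·|t + 2|).
Require δ ≤ 7/2, so |t + 2| ≥ |7| − |t − 5| > 7 − 7/2 = 7/2.
Hence |(7t + 9)/(t + 2) − (44/7)| < 5|t − 5|/(7·(7/2)) = (10/49)|t − 5|, which is < ϵ once |t − 5| < (49/10)ϵ.
Take δ = min(7/2, (49/10)ϵ). Then 0 < |t − 5| < δ forces both bounds, so |(7t + 9)/(t + 2) − (44/7)| < ϵ.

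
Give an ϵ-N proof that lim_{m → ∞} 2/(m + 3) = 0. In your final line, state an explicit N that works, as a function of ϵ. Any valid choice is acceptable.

N = 2/ϵ

Fix ϵ > 0. For m ≥ 1, |2/(m + 3) − 0| = 2/(m + 3) ≤ 2/m.
We need 2/m < ϵ, i.e. m > 2/ϵ.
Take N = 2/ϵ. If m > N then |2/(m + 3)| ≤ 2/m < ϵ.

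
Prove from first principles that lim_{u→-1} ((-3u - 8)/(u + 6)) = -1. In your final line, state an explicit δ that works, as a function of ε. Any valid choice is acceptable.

δ = min(5/2, (5/4)ε)

Let ε > 0. We want δ > 0 with 0 < |u + 1| < δ ⇒ |(-3u - 8)/(u + 6) + 1| < ε.
Combining over a common denominator, (-3u - 8)/(u + 6) + 1 = [(-3u - 8)·5 − (-5)·(u + 6)] / [5·(u + 6)] = -10(u + 1) / (5(u + 6)).
So |(-3u - 8)/(u + 6) + 1| = 10|u + 1| / (5·|u + 6|).
Require δ ≤ 5/2, so |u + 6| ≥ |5| − |u + 1| > 5 − 5/2 = 5/2.
Hence |(-3u - 8)/(u + 6) + 1| < 10|u + 1|/(5·(5/2)) = (4/5)|u + 1|, which is < ε once |u + 1| < (5/4)ε.
Take δ = min(5/2, (5/4)ε). Then 0 < |u + 1| < δ forces both bounds, so |(-3u - 8)/(u + 6) + 1| < ε.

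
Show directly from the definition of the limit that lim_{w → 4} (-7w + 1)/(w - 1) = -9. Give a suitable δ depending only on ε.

δ = min(3/2, (3/4)ε)

Let ε > 0 be given. We want δ > 0 with 0 < |w − 4| < δ ⇒ |(-7w + 1)/(w - 1) + 9| < ε.
Combining over a common denominator, (-7w + 1)/(w - 1) + 9 = [(-7w + 1)·3 − (-27)·(w - 1)] / [3·(w - 1)] = 6(w − 4) / (3(w - 1)).
So |(-7w + 1)/(w - 1) + 9| = 6|w − 4| / (3·|w − 1|).
Restrict δ ≤ 3/2. Then |w − 4| < 3/2 gives |w − 1| = |(w − 4) + 3| ≥ 3 − 3/2 = 3/2.
Hence |(-7w + 1)/(w - 1) + 9| < 6|w − 4|/(3·(3/2)) = (4/3)|w − 4|, which is < ε once |w − 4| < (3/4)ε.
Take δ = min(3/2, (3/4)ε). Then 0 < |w − 4| < δ forces both bounds, so |(-7w + 1)/(w - 1) + 9| < ε.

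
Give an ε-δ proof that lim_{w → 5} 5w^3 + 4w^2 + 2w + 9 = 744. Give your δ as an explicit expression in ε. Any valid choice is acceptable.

Fix ε > 0. We want δ > 0 such that 0 < |w − 5| < δ implies |(5w^3 + 4w^2 + 2w + 9) − 744| < ε.
(5w^3 + 4w^2 + 2w + 9) − 744 = 5w^3 + 4w^2 + 2w - 735 = (w − 5)(5w^2 + 29w + 147).
So |(5w^3 + 4w^2 + 2w + 9) − 744| = |w − 5|·|5w^2 + 29w + 147|.
Assume first that |w − 5| < 2, so |w| < 7. Then |5w^2 + 29w + 147| ≤ 5·7^2 + 29·7 + 147 = 595.
Hence |(5w^3 + 4w^2 + 2w + 9) − 744| ≤ 595|w − 5| < ε provided |w − 5| < ε/595.
Take δ = min(2, ε/595). Then 0 < |w − 5| < δ gives both |w − 5| < 2 and |w − 5| < ε/595, so |(5w^3 + 4w^2 + 2w + 9) − 744| < ε.

δ = min(2, ε/595)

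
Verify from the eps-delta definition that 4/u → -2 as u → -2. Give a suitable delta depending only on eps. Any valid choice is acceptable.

delta = min(1, (1/2)eps)

Let eps > 0. We seek delta > 0 such that 0 < |u + 2| < delta implies |4/u + 2| < eps.
|4/u + 2| = 4·|-2 − u|/(2·|u|) = 4|u + 2|/(2|u|).
Restrict delta ≤ 1. Then |u + 2| < 1 gives |u| > 1, so 2|u| > 2.
Then |4/u + 2| < 4|u + 2|/2, which is < eps when |u + 2| < (1/2)eps.
Take delta = min(1, (1/2)eps). Then 0 < |u + 2| < delta gives both |u + 2| < 1 and |u + 2| < (1/2)eps, so |4/u + 2| < eps.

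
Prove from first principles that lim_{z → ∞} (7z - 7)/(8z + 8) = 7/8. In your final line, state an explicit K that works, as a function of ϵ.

K = (7/4)/ϵ

Let ϵ > 0 be given. We seek K > 0 such that z > K implies |(7z - 7)/(8z + 8) − (7/8)| < ϵ.
(7z - 7)/(8z + 8) − (7/8) = (8(7z - 7) − 7(8z + 8)) / (8(8z + 8)) = -112/(8(8z + 8)).
For z > 0 we have 8z + 8 > 8z, so |(7z - 7)/(8z + 8) − (7/8)| = 112/(8(8z + 8)) < 112/(8·8z) = (7/4)/z.
Thus |(7z - 7)/(8z + 8) − (7/8)| < ϵ whenever z > (7/4)/ϵ.
Take K = (7/4)/ϵ. If z > K then |(7z - 7)/(8z + 8) − (7/8)| < (7/4)/z < ϵ.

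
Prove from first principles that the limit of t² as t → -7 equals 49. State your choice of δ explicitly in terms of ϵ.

δ = min(1, ϵ/15)

Suppose ϵ > 0. We seek δ > 0 with 0 < |t + 7| < δ ⇒ |t² − 49| < ϵ.
Factor: t² − 49 = (t + 7)(t - 7), so |t² − 49| = |t + 7|·|t - 7|.
Restrict δ ≤ 1. Then |t + 7| < 1 gives |t| < 8, so by the triangle inequality |t - 7| ≤ 8 + 7 = 15.
Hence |t² − 49| ≤ 15|t + 7|, which is < ϵ once |t + 7| < ϵ/15.
Take δ = min(1, ϵ/15). If 0 < |t + 7| < δ then both bounds hold and |t² − 49| ≤ 15|t + 7| < 15·(ϵ/15) = ϵ.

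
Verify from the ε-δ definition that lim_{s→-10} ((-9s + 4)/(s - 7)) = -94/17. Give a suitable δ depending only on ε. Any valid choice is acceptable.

δ = min(17/2, (289/118)ε)

Let ε > 0. We want δ > 0 with 0 < |s + 10| < δ ⇒ |(-9s + 4)/(s - 7) + 94/17| < ε.
Combining over a common denominator, (-9s + 4)/(s - 7) + 94/17 = [(-9s + 4)·(-17) − 94·(s - 7)] / [(-17)·(s - 7)] = 59(s + 10) / ((-17)(s - 7)).
So |(-9s + 4)/(s - 7) + 94/17| = 59|s + 10| / (17·|s − 7|).
Restrict δ ≤ 17/2. Then |s + 10| < 17/2 gives |s − 7| = |(s + 10) + (-17)| ≥ 17 − 17/2 = 17/2.
Hence |(-9s + 4)/(s - 7) + 94/17| < 59|s + 10|/(17·(17/2)) = (118/289)|s + 10|, which is < ε once |s + 10| < (289/118)ε.
Take δ = min(17/2, (289/118)ε). Then 0 < |s + 10| < δ forces both bounds, so |(-9s + 4)/(s - 7) + 94/17| < ε.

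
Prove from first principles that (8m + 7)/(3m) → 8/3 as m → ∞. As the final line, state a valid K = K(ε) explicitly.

K = (7/3)/ε

Fix ε > 0. For m ≥ 1, |(8m + 7)/(3m) − (8/3)| = |21|/(3(3m)) = 21/(3(3m)).
Since 3m ≥ 3m for m ≥ 1, this is ≤ 21/(3·3m) = (7/3)/m.
So |(8m + 7)/(3m) − (8/3)| < ε whenever m > (7/3)/ε.
Take K = (7/3)/ε. If m > K then |(8m + 7)/(3m) − (8/3)| ≤ (7/3)/m < ε.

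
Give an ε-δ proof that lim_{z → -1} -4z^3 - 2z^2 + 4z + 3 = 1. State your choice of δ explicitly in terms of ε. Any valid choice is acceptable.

Suppose ε > 0. We want δ > 0 such that 0 < |z + 1| < δ implies |(-4z^3 - 2z^2 + 4z + 3) − 1| < ε.
(-4z^3 - 2z^2 + 4z + 3) − 1 = -4z^3 - 2z^2 + 4z + 2 = (z + 1)(-4z^2 + 2z + 2).
So |(-4z^3 - 2z^2 + 4z + 3) − 1| = |z + 1|·|-4z^2 + 2z + 2|.
Require δ ≤ 2. Then |z + 1| < 2 gives |z| < 3, and by the triangle inequality |-4z^2 + 2z + 2| ≤ 4·3^2 + 2·3 + 2 = 44.
Hence |(-4z^3 - 2z^2 + 4z + 3) − 1| ≤ 44|z + 1| < ε provided |z + 1| < ε/44.
Take δ = min(2, ε/44). Then 0 < |z + 1| < δ gives both |z + 1| < 2 and |z + 1| < ε/44, so |(-4z^3 - 2z^2 + 4z + 3) − 1| < ε.

δ = min(2, ε/44)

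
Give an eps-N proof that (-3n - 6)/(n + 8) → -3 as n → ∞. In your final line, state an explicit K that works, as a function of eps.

Fix eps > 0. For n ≥ 1, |(-3n - 6)/(n + 8) + 3| = |18|/((n + 8)) = 18/((n + 8)).
Since n + 8 ≥ n for n ≥ 1, this is ≤ 18/(n) = 18/n.
So |(-3n - 6)/(n + 8) + 3| < eps whenever n > 18/eps.
Take K = 18/eps. If n > K then |(-3n - 6)/(n + 8) + 3| ≤ 18/n < eps.

K = 18/eps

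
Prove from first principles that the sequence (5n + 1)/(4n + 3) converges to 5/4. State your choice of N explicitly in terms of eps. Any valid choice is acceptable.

Let eps > 0. For n ≥ 1, |(5n + 1)/(4n + 3) − (5/4)| = |-11|/(4(4n + 3)) = 11/(4(4n + 3)).
Since 4n + 3 ≥ 4n for n ≥ 1, this is ≤ 11/(4·4n) = (11/16)/n.
So |(5n + 1)/(4n + 3) − (5/4)| < eps whenever n > (11/16)/eps.
Take N = (11/16)/eps. If n > N then |(5n + 1)/(4n + 3) − (5/4)| ≤ (11/16)/n < eps.

N = (11/16)/eps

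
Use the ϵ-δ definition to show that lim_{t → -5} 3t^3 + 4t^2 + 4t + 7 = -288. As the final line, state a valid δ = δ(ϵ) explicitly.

δ = min(1, ϵ/233)

Let ϵ > 0. We want δ > 0 such that 0 < |t + 5| < δ implies |(3t^3 + 4t^2 + 4t + 7) + 288| < ϵ.
(3t^3 + 4t^2 + 4t + 7) + 288 = 3t^3 + 4t^2 + 4t + 295 = (t + 5)(3t^2 - 11t + 59).
So |(3t^3 + 4t^2 + 4t + 7) + 288| = |t + 5|·|3t^2 - 11t + 59|.
Require δ ≤ 1. Then |t + 5| < 1 gives |t| < 6, and by the triangle inequality |3t^2 - 11t + 59| ≤ 3·6^2 + 11·6 + 59 = 233.
Hence |(3t^3 + 4t^2 + 4t + 7) + 288| ≤ 233|t + 5| < ϵ provided |t + 5| < ϵ/233.
Choosing δ = min(1, ϵ/233) ensures both conditions, hence |(3t^3 + 4t^2 + 4t + 7) + 288| < ϵ.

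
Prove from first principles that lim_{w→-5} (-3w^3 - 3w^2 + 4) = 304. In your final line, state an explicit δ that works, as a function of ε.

δ = min(1, ε/240)

Suppose ε > 0. We want δ > 0 such that 0 < |w + 5| < δ implies |(-3w^3 - 3w^2 + 4) − 304| < ε.
(-3w^3 - 3w^2 + 4) − 304 = -3w^3 - 3w^2 - 300 = (w + 5)(-3w^2 + 12w - 60).
So |(-3w^3 - 3w^2 + 4) − 304| = |w + 5|·|-3w^2 + 12w - 60|.
Assume first that |w + 5| < 1, so |w| < 6. Then |-3w^2 + 12w - 60| ≤ 3·6^2 + 12·6 + 60 = 240.
Hence |(-3w^3 - 3w^2 + 4) − 304| ≤ 240|w + 5| < ε provided |w + 5| < ε/240.
Choosing δ = min(1, ε/240) ensures both conditions, hence |(-3w^3 - 3w^2 + 4) − 304| < ε.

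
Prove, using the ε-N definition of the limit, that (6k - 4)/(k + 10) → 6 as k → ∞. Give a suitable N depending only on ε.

N = 64/ε

Suppose ε > 0. For k ≥ 1, |(6k - 4)/(k + 10) − 6| = |-64|/((k + 10)) = 64/((k + 10)).
Since k + 10 ≥ k for k ≥ 1, this is ≤ 64/(k) = 64/k.
So |(6k - 4)/(k + 10) − 6| < ε whenever k > 64/ε.
Take N = 64/ε. If k > N then |(6k - 4)/(k + 10) − 6| ≤ 64/k < ε.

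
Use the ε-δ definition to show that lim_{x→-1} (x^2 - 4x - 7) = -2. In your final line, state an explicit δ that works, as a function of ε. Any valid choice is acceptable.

δ = min(1, ε/7)

Let ε > 0 be given. We want δ > 0 such that 0 < |x + 1| < δ implies |(x^2 - 4x - 7) + 2| < ε.
(x^2 - 4x - 7) + 2 = x^2 - 4x - 5 = (x + 1)(x - 5).
So |(x^2 - 4x - 7) + 2| = |x + 1|·|x - 5|.
Assume first that |x + 1| < 1, so |x| < 2. Then |x - 5| ≤ 2 + 5 = 7.
Hence |(x^2 - 4x - 7) + 2| ≤ 7|x + 1| < ε provided |x + 1| < ε/7.
Choosing δ = min(1, ε/7) ensures both conditions, hence |(x^2 - 4x - 7) + 2| < ε.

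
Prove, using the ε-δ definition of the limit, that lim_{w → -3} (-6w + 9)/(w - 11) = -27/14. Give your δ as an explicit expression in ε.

Let ε > 0 be given. We want δ > 0 with 0 < |w + 3| < δ ⇒ |(-6w + 9)/(w - 11) + 27/14| < ε.
Combining over a common denominator, (-6w + 9)/(w - 11) + 27/14 = [(-6w + 9)·(-14) − 27·(w - 11)] / [(-14)·(w - 11)] = 57(w + 3) / ((-14)(w - 11)).
So |(-6w + 9)/(w - 11) + 27/14| = 57|w + 3| / (14·|w − 11|).
Require δ ≤ 7, so |w − 11| ≥ |-14| − |w + 3| > 14 − 7 = 7.
Hence |(-6w + 9)/(w - 11) + 27/14| < 57|w + 3|/(14·7) = (57/98)|w + 3|, which is < ε once |w + 3| < (98/57)ε.
Take δ = min(7, (98/57)ε). Then 0 < |w + 3| < δ forces both bounds, so |(-6w + 9)/(w - 11) + 27/14| < ε.

δ = min(7, (98/57)ε)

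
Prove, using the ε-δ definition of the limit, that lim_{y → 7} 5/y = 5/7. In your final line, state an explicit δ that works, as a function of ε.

Suppose ε > 0. We seek δ > 0 such that 0 < |y − 7| < δ implies |5/y − (5/7)| < ε.
|5/y − (5/7)| = 5·|7 − y|/(7·|y|) = 5|y − 7|/(7|y|).
Require δ ≤ 7/2 so that |y| > 7 − 7/2 = 7/2, hence 7|y| > 49/2.
Then |5/y − (5/7)| < 5|y − 7|/(49/2), which is < ε when |y − 7| < (49/10)ε.
Take δ = min(7/2, (49/10)ε). Then 0 < |y − 7| < δ gives both |y − 7| < 7/2 and |y − 7| < (49/10)ε, so |5/y − (5/7)| < ε.

δ = min(7/2, (49/10)ε)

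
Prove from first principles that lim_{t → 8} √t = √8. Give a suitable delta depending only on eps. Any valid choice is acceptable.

delta = min(8, √8·eps)

Fix eps > 0. We want delta > 0 such that 0 < |t − 8| < delta implies |√t − √8| < eps.
Multiplying by the conjugate, |√t − √8| = |t − 8|/(√t + √8).
Restrict delta ≤ 8 so that |t − 8| < 8 forces t > 0, and then √t + √8 > √8.
Hence |√t − √8| < |t − 8|/√8, which is < eps once |t − 8| < √8·eps.
Take delta = min(8, √8·eps). If 0 < |t − 8| < delta then t > 0 and |√t − √8| < |t − 8|/√8 < eps.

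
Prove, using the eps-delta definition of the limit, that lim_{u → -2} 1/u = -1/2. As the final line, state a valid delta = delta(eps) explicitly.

Let eps > 0. We seek delta > 0 such that 0 < |u + 2| < delta implies |1/u + 1/2| < eps.
|1/u + 1/2| = |-2 − u|/(2·|u|) = |u + 2|/(2|u|).
Restrict delta ≤ 1. Then |u + 2| < 1 gives |u| > 1, so 2|u| > 2.
Then |1/u + 1/2| < |u + 2|/2, which is < eps when |u + 2| < 2eps.
Take delta = min(1, 2eps). Then 0 < |u + 2| < delta gives both |u + 2| < 1 and |u + 2| < 2eps, so |1/u + 1/2| < eps.

delta = min(1, 2eps)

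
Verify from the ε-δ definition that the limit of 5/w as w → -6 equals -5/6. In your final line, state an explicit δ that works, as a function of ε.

Let ε > 0. We seek δ > 0 such that 0 < |w + 6| < δ implies |5/w + 5/6| < ε.
|5/w + 5/6| = 5·|-6 − w|/(6·|w|) = 5|w + 6|/(6|w|).
Require δ ≤ 3 so that |w| > 6 − 3 = 3, hence 6|w| > 18.
Then |5/w + 5/6| < 5|w + 6|/18, which is < ε when |w + 6| < (18/5)ε.
Take δ = min(3, (18/5)ε). Then 0 < |w + 6| < δ gives both |w + 6| < 3 and |w + 6| < (18/5)ε, so |5/w + 5/6| < ε.

δ = min(3, (18/5)ε)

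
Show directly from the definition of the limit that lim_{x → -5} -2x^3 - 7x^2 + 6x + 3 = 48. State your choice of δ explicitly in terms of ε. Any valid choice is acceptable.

Fix ε > 0. We want δ > 0 such that 0 < |x + 5| < δ implies |(-2x^3 - 7x^2 + 6x + 3) − 48| < ε.
(-2x^3 - 7x^2 + 6x + 3) − 48 = -2x^3 - 7x^2 + 6x - 45 = (x + 5)(-2x^2 + 3x - 9).
So |(-2x^3 - 7x^2 + 6x + 3) − 48| = |x + 5|·|-2x^2 + 3x - 9|.
Require δ ≤ 1. Then |x + 5| < 1 gives |x| < 6, and by the triangle inequality |-2x^2 + 3x - 9| ≤ 2·6^2 + 3·6 + 9 = 99.
Hence |(-2x^3 - 7x^2 + 6x + 3) − 48| ≤ 99|x + 5| < ε provided |x + 5| < ε/99.
Take δ = min(1, ε/99). Then 0 < |x + 5| < δ gives both |x + 5| < 1 and |x + 5| < ε/99, so |(-2x^3 - 7x^2 + 6x + 3) − 48| < ε.

δ = min(1, ε/99)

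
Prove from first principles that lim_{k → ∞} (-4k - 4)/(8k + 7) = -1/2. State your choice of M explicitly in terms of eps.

M = (1/16)/eps

Let eps > 0 be given. For k ≥ 1, |(-4k - 4)/(8k + 7) + 1/2| = |-4|/(8(8k + 7)) = 4/(8(8k + 7)).
Since 8k + 7 ≥ 8k for k ≥ 1, this is ≤ 4/(8·8k) = (1/16)/k.
So |(-4k - 4)/(8k + 7) + 1/2| < eps whenever k > (1/16)/eps.
Take M = (1/16)/eps. If k > M then |(-4k - 4)/(8k + 7) + 1/2| ≤ (1/16)/k < eps.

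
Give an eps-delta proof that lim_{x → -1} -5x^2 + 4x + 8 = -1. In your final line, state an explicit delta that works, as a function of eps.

delta = min(1, eps/19)

Suppose eps > 0. We want delta > 0 such that 0 < |x + 1| < delta implies |(-5x^2 + 4x + 8) + 1| < eps.
(-5x^2 + 4x + 8) + 1 = -5x^2 + 4x + 9 = (x + 1)(-5x + 9).
So |(-5x^2 + 4x + 8) + 1| = |x + 1|·|-5x + 9|.
Require delta ≤ 1. Then |x + 1| < 1 gives |x| < 2, and by the triangle inequality |-5x + 9| ≤ 5·2 + 9 = 19.
Hence |(-5x^2 + 4x + 8) + 1| ≤ 19|x + 1| < eps provided |x + 1| < eps/19.
Take delta = min(1, eps/19). Then 0 < |x + 1| < delta gives both |x + 1| < 1 and |x + 1| < eps/19, so |(-5x^2 + 4x + 8) + 1| < eps.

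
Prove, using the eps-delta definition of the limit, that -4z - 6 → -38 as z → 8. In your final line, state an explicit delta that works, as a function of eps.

Let eps > 0. We need delta > 0 so that 0 < |z − 8| < delta implies |(-4z - 6) + 38| < eps.
|(-4z - 6) + 38| = |-4z + 32| = 4|z − 8|.
So 4|z − 8| < eps exactly when |z − 8| < eps/4.
Take delta = eps/4. If 0 < |z − 8| < delta then |(-4z - 6) + 38| = 4|z − 8| < 4·(eps/4) = eps.

delta = eps/4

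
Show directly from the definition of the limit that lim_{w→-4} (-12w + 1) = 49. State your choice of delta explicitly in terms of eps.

delta = eps/12

Let eps > 0 be given. We need delta > 0 so that 0 < |w + 4| < delta implies |(-12w + 1) − 49| < eps.
Since (-12w + 1) − 49 = -12(w + 4), we have |(-12w + 1) − 49| = 12|w + 4|.
So 12|w + 4| < eps exactly when |w + 4| < eps/12.
Take delta = eps/12. If 0 < |w + 4| < delta then |(-12w + 1) − 49| = 12|w + 4| < 12·(eps/12) = eps.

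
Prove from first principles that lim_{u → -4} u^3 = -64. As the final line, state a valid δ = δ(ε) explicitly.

Suppose ε > 0. We seek δ > 0 with 0 < |u + 4| < δ ⇒ |u^3 + 64| < ε.
Factor: u^3 + 64 = (u + 4)(u^2 - 4u + 16), so |u^3 + 64| = |u + 4|·|u^2 - 4u + 16|.
Restrict δ ≤ 2. Then |u + 4| < 2 gives |u| < 6, so by the triangle inequality |u^2 - 4u + 16| ≤ 6^2 + 4·6 + 16 = 76.
Hence |u^3 + 64| ≤ 76|u + 4|, which is < ε once |u + 4| < ε/76.
Take δ = min(2, ε/76). If 0 < |u + 4| < δ then both bounds hold and |u^3 + 64| ≤ 76|u + 4| < 76·(ε/76) = ε.

δ = min(2, ε/76)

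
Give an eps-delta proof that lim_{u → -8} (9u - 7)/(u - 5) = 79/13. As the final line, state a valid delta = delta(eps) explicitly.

delta = min(13/2, (169/76)eps)

Let eps > 0 be given. We want delta > 0 with 0 < |u + 8| < delta ⇒ |(9u - 7)/(u - 5) − (79/13)| < eps.
Combining over a common denominator, (9u - 7)/(u - 5) − (79/13) = [(9u - 7)·(-13) − (-79)·(u - 5)] / [(-13)·(u - 5)] = -38(u + 8) / ((-13)(u - 5)).
So |(9u - 7)/(u - 5) − (79/13)| = 38|u + 8| / (13·|u − 5|).
Restrict delta ≤ 13/2. Then |u + 8| < 13/2 gives |u − 5| = |(u + 8) + (-13)| ≥ 13 − 13/2 = 13/2.
Hence |(9u - 7)/(u - 5) − (79/13)| < 38|u + 8|/(13·(13/2)) = (76/169)|u + 8|, which is < eps once |u + 8| < (169/76)eps.
Take delta = min(13/2, (169/76)eps). Then 0 < |u + 8| < delta forces both bounds, so |(9u - 7)/(u - 5) − (79/13)| < eps.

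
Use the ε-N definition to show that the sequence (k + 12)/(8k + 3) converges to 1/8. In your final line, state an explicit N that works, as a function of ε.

N = (93/64)/ε

Let ε > 0. For k ≥ 1, |(k + 12)/(8k + 3) − (1/8)| = |93|/(8(8k + 3)) = 93/(8(8k + 3)).
Since 8k + 3 ≥ 8k for k ≥ 1, this is ≤ 93/(8·8k) = (93/64)/k.
So |(k + 12)/(8k + 3) − (1/8)| < ε whenever k > (93/64)/ε.
Take N = (93/64)/ε. If k > N then |(k + 12)/(8k + 3) − (1/8)| ≤ (93/64)/k < ε.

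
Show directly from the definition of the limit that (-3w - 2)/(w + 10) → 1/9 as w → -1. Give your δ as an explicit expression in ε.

δ = min(9/2, (81/56)ε)

Let ε > 0. We want δ > 0 with 0 < |w + 1| < δ ⇒ |(-3w - 2)/(w + 10) − (1/9)| < ε.
Combining over a common denominator, (-3w - 2)/(w + 10) − (1/9) = [(-3w - 2)·9 − 1·(w + 10)] / [9·(w + 10)] = -28(w + 1) / (9(w + 10)).
So |(-3w - 2)/(w + 10) − (1/9)| = 28|w + 1| / (9·|w + 10|).
Require δ ≤ 9/2, so |w + 10| ≥ |9| − |w + 1| > 9 − 9/2 = 9/2.
Hence |(-3w - 2)/(w + 10) − (1/9)| < 28|w + 1|/(9·(9/2)) = (56/81)|w + 1|, which is < ε once |w + 1| < (81/56)ε.
Take δ = min(9/2, (81/56)ε). Then 0 < |w + 1| < δ forces both bounds, so |(-3w - 2)/(w + 10) − (1/9)| < ε.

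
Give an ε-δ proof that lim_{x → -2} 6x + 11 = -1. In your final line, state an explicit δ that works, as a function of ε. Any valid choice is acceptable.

δ = ε/6

Let ε > 0. We need δ > 0 so that 0 < |x + 2| < δ implies |(6x + 11) + 1| < ε.
|(6x + 11) + 1| = |6x + 12| = 6|x + 2|.
So 6|x + 2| < ε exactly when |x + 2| < ε/6.
Choosing δ = ε/6 gives |(6x + 11) + 1| = 6|x + 2| < ε whenever |x + 2| < δ.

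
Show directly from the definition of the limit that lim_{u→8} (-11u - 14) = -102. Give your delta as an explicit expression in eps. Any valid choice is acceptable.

delta = eps/11

Fix eps > 0. We need delta > 0 so that 0 < |u − 8| < delta implies |(-11u - 14) + 102| < eps.
Since (-11u - 14) + 102 = -11(u − 8), we have |(-11u - 14) + 102| = 11|u − 8|.
So 11|u − 8| < eps exactly when |u − 8| < eps/11.
Choosing delta = eps/11 gives |(-11u - 14) + 102| = 11|u − 8| < eps whenever |u − 8| < delta.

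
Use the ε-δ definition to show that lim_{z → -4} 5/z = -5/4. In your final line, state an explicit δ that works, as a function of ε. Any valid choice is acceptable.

δ = min(2, (8/5)ε)

Let ε > 0. We seek δ > 0 such that 0 < |z + 4| < δ implies |5/z + 5/4| < ε.
|5/z + 5/4| = 5·|-4 − z|/(4·|z|) = 5|z + 4|/(4|z|).
Restrict δ ≤ 2. Then |z + 4| < 2 gives |z| > 2, so 4|z| > 8.
Then |5/z + 5/4| < 5|z + 4|/8, which is < ε when |z + 4| < (8/5)ε.
Take δ = min(2, (8/5)ε). Then 0 < |z + 4| < δ gives both |z + 4| < 2 and |z + 4| < (8/5)ε, so |5/z + 5/4| < ε.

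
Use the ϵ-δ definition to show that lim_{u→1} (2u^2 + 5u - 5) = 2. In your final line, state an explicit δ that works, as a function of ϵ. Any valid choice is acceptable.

Fix ϵ > 0. We want δ > 0 such that 0 < |u − 1| < δ implies |(2u^2 + 5u - 5) − 2| < ϵ.
(2u^2 + 5u - 5) − 2 = 2u^2 + 5u - 7 = (u − 1)(2u + 7).
So |(2u^2 + 5u - 5) − 2| = |u − 1|·|2u + 7|.
Assume first that |u − 1| < 1, so |u| < 2. Then |2u + 7| ≤ 2·2 + 7 = 11.
Hence |(2u^2 + 5u - 5) − 2| ≤ 11|u − 1| < ϵ provided |u − 1| < ϵ/11.
Take δ = min(1, ϵ/11). Then 0 < |u − 1| < δ gives both |u − 1| < 1 and |u − 1| < ϵ/11, so |(2u^2 + 5u - 5) − 2| < ϵ.

δ = min(1, ϵ/11)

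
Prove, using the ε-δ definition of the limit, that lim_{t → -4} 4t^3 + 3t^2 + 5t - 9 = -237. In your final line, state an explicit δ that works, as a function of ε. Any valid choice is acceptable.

Let ε > 0. We want δ > 0 such that 0 < |t + 4| < δ implies |(4t^3 + 3t^2 + 5t - 9) + 237| < ε.
(4t^3 + 3t^2 + 5t - 9) + 237 = 4t^3 + 3t^2 + 5t + 228 = (t + 4)(4t^2 - 13t + 57).
So |(4t^3 + 3t^2 + 5t - 9) + 237| = |t + 4|·|4t^2 - 13t + 57|.
Require δ ≤ 1. Then |t + 4| < 1 gives |t| < 5, and by the triangle inequality |4t^2 - 13t + 57| ≤ 4·5^2 + 13·5 + 57 = 222.
Hence |(4t^3 + 3t^2 + 5t - 9) + 237| ≤ 222|t + 4| < ε provided |t + 4| < ε/222.
Choosing δ = min(1, ε/222) ensures both conditions, hence |(4t^3 + 3t^2 + 5t - 9) + 237| < ε.

δ = min(1, ε/222)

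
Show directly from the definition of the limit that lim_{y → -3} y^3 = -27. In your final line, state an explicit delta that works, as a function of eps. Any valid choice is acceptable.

Let eps > 0 be given. We seek delta > 0 with 0 < |y + 3| < delta ⇒ |y^3 + 27| < eps.
Factor: y^3 + 27 = (y + 3)(y^2 - 3y + 9), so |y^3 + 27| = |y + 3|·|y^2 - 3y + 9|.
Restrict delta ≤ 1. Then |y + 3| < 1 gives |y| < 4, so by the triangle inequality |y^2 - 3y + 9| ≤ 4^2 + 3·4 + 9 = 37.
Hence |y^3 + 27| ≤ 37|y + 3|, which is < eps once |y + 3| < eps/37.
Take delta = min(1, eps/37). If 0 < |y + 3| < delta then both bounds hold and |y^3 + 27| ≤ 37|y + 3| < 37·(eps/37) = eps.

delta = min(1, eps/37)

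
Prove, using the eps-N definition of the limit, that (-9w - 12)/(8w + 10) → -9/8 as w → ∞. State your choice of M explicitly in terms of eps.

Suppose eps > 0. We seek M > 0 such that w > M implies |(-9w - 12)/(8w + 10) + 9/8| < eps.
(-9w - 12)/(8w + 10) + 9/8 = (8(-9w - 12) − (-9)(8w + 10)) / (8(8w + 10)) = -6/(8(8w + 10)).
For w > 0 we have 8w + 10 > 8w, so |(-9w - 12)/(8w + 10) + 9/8| = 6/(8(8w + 10)) < 6/(8·8w) = (3/32)/w.
Thus |(-9w - 12)/(8w + 10) + 9/8| < eps whenever w > (3/32)/eps.
Take M = (3/32)/eps. If w > M then |(-9w - 12)/(8w + 10) + 9/8| < (3/32)/w < eps.

M = (3/32)/eps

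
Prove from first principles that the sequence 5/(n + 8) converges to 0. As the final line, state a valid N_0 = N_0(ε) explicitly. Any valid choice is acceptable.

N_0 = 5/ε

Let ε > 0. For n ≥ 1, |5/(n + 8) − 0| = 5/(n + 8) ≤ 5/n.
We need 5/n < ε, i.e. n > 5/ε.
Take N_0 = 5/ε. If n > N_0 then |5/(n + 8)| ≤ 5/n < ε.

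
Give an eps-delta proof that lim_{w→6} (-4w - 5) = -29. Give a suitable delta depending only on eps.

delta = eps/4

Fix eps > 0. We need delta > 0 so that 0 < |w − 6| < delta implies |(-4w - 5) + 29| < eps.
|(-4w - 5) + 29| = |-4w + 24| = 4|w − 6|.
Thus it suffices that |w − 6| < eps/4.
Choosing delta = eps/4 gives |(-4w - 5) + 29| = 4|w − 6| < eps whenever |w − 6| < delta.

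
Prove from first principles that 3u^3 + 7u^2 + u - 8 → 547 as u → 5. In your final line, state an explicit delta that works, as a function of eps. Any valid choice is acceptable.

delta = min(1, eps/351)

Let eps > 0. We want delta > 0 such that 0 < |u − 5| < delta implies |(3u^3 + 7u^2 + u - 8) − 547| < eps.
(3u^3 + 7u^2 + u - 8) − 547 = 3u^3 + 7u^2 + u - 555 = (u − 5)(3u^2 + 22u + 111).
So |(3u^3 + 7u^2 + u - 8) − 547| = |u − 5|·|3u^2 + 22u + 111|.
Require delta ≤ 1. Then |u − 5| < 1 gives |u| < 6, and by the triangle inequality |3u^2 + 22u + 111| ≤ 3·6^2 + 22·6 + 111 = 351.
Hence |(3u^3 + 7u^2 + u - 8) − 547| ≤ 351|u − 5| < eps provided |u − 5| < eps/351.
Take delta = min(1, eps/351). Then 0 < |u − 5| < delta gives both |u − 5| < 1 and |u − 5| < eps/351, so |(3u^3 + 7u^2 + u - 8) − 547| < eps.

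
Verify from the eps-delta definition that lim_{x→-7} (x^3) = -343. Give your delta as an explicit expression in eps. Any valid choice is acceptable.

delta = min(1, eps/169)

Let eps > 0 be given. We seek delta > 0 with 0 < |x + 7| < delta ⇒ |x^3 + 343| < eps.
Factor: x^3 + 343 = (x + 7)(x^2 - 7x + 49), so |x^3 + 343| = |x + 7|·|x^2 - 7x + 49|.
Restrict delta ≤ 1. Then |x + 7| < 1 gives |x| < 8, so by the triangle inequality |x^2 - 7x + 49| ≤ 8^2 + 7·8 + 49 = 169.
Hence |x^3 + 343| ≤ 169|x + 7|, which is < eps once |x + 7| < eps/169.
Take delta = min(1, eps/169). If 0 < |x + 7| < delta then both bounds hold and |x^3 + 343| ≤ 169|x + 7| < 169·(eps/169) = eps.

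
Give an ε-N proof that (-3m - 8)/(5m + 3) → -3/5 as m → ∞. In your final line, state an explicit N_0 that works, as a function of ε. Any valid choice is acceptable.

N_0 = (31/25)/ε

Fix ε > 0. For m ≥ 1, |(-3m - 8)/(5m + 3) + 3/5| = |-31|/(5(5m + 3)) = 31/(5(5m + 3)).
Since 5m + 3 ≥ 5m for m ≥ 1, this is ≤ 31/(5·5m) = (31/25)/m.
So |(-3m - 8)/(5m + 3) + 3/5| < ε whenever m > (31/25)/ε.
Take N_0 = (31/25)/ε. If m > N_0 then |(-3m - 8)/(5m + 3) + 3/5| ≤ (31/25)/m < ε.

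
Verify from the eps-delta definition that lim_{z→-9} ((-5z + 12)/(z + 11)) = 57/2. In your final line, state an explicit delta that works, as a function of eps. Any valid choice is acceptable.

delta = min(1, (2/67)eps)

Suppose eps > 0. We want delta > 0 with 0 < |z + 9| < delta ⇒ |(-5z + 12)/(z + 11) − (57/2)| < eps.
Combining over a common denominator, (-5z + 12)/(z + 11) − (57/2) = [(-5z + 12)·2 − 57·(z + 11)] / [2·(z + 11)] = -67(z + 9) / (2(z + 11)).
So |(-5z + 12)/(z + 11) − (57/2)| = 67|z + 9| / (2·|z + 11|).
Require delta ≤ 1, so |z + 11| ≥ |2| − |z + 9| > 2 − 1 = 1.
Hence |(-5z + 12)/(z + 11) − (57/2)| < 67|z + 9|/(2·1) = (67/2)|z + 9|, which is < eps once |z + 9| < (2/67)eps.
Take delta = min(1, (2/67)eps). Then 0 < |z + 9| < delta forces both bounds, so |(-5z + 12)/(z + 11) − (57/2)| < eps.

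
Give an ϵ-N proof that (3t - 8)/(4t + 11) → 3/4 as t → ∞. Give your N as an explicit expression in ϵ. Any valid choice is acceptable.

N = (65/16)/ϵ

Suppose ϵ > 0. We seek N > 0 such that t > N implies |(3t - 8)/(4t + 11) − (3/4)| < ϵ.
(3t - 8)/(4t + 11) − (3/4) = (4(3t - 8) − 3(4t + 11)) / (4(4t + 11)) = -65/(4(4t + 11)).
For t > 0 we have 4t + 11 > 4t, so |(3t - 8)/(4t + 11) − (3/4)| = 65/(4(4t + 11)) < 65/(4·4t) = (65/16)/t.
Thus |(3t - 8)/(4t + 11) − (3/4)| < ϵ whenever t > (65/16)/ϵ.
Take N = (65/16)/ϵ. If t > N then |(3t - 8)/(4t + 11) − (3/4)| < (65/16)/t < ϵ.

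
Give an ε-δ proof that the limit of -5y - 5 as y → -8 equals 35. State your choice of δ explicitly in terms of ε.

δ = ε/5

Fix ε > 0. We need δ > 0 so that 0 < |y + 8| < δ implies |(-5y - 5) − 35| < ε.
Since (-5y - 5) − 35 = -5(y + 8), we have |(-5y - 5) − 35| = 5|y + 8|.
So 5|y + 8| < ε exactly when |y + 8| < ε/5.
Take δ = ε/5. If 0 < |y + 8| < δ then |(-5y - 5) − 35| = 5|y + 8| < 5·(ε/5) = ε.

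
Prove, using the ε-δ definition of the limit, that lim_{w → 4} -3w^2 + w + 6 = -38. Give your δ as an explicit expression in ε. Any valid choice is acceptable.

Fix ε > 0. We want δ > 0 such that 0 < |w − 4| < δ implies |(-3w^2 + w + 6) + 38| < ε.
(-3w^2 + w + 6) + 38 = -3w^2 + w + 44 = (w − 4)(-3w - 11).
So |(-3w^2 + w + 6) + 38| = |w − 4|·|-3w - 11|.
Require δ ≤ 1. Then |w − 4| < 1 gives |w| < 5, and by the triangle inequality |-3w - 11| ≤ 3·5 + 11 = 26.
Hence |(-3w^2 + w + 6) + 38| ≤ 26|w − 4| < ε provided |w − 4| < ε/26.
Take δ = min(1, ε/26). Then 0 < |w − 4| < δ gives both |w − 4| < 1 and |w − 4| < ε/26, so |(-3w^2 + w + 6) + 38| < ε.

δ = min(1, ε/26)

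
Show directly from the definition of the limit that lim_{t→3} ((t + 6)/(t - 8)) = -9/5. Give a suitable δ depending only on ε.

Suppose ε > 0. We want δ > 0 with 0 < |t − 3| < δ ⇒ |(t + 6)/(t - 8) + 9/5| < ε.
Combining over a common denominator, (t + 6)/(t - 8) + 9/5 = [(t + 6)·(-5) − 9·(t - 8)] / [(-5)·(t - 8)] = -14(t − 3) / ((-5)(t - 8)).
So |(t + 6)/(t - 8) + 9/5| = 14|t − 3| / (5·|t − 8|).
Require δ ≤ 5/2, so |t − 8| ≥ |-5| − |t − 3| > 5 − 5/2 = 5/2.
Hence |(t + 6)/(t - 8) + 9/5| < 14|t − 3|/(5·(5/2)) = (28/25)|t − 3|, which is < ε once |t − 3| < (25/28)ε.
Take δ = min(5/2, (25/28)ε). Then 0 < |t − 3| < δ forces both bounds, so |(t + 6)/(t - 8) + 9/5| < ε.

δ = min(5/2, (25/28)ε)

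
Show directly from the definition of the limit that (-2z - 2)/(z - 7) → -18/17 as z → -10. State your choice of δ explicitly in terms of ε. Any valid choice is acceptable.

Suppose ε > 0. We want δ > 0 with 0 < |z + 10| < δ ⇒ |(-2z - 2)/(z - 7) + 18/17| < ε.
Combining over a common denominator, (-2z - 2)/(z - 7) + 18/17 = [(-2z - 2)·(-17) − 18·(z - 7)] / [(-17)·(z - 7)] = 16(z + 10) / ((-17)(z - 7)).
So |(-2z - 2)/(z - 7) + 18/17| = 16|z + 10| / (17·|z − 7|).
Restrict δ ≤ 17/2. Then |z + 10| < 17/2 gives |z − 7| = |(z + 10) + (-17)| ≥ 17 − 17/2 = 17/2.
Hence |(-2z - 2)/(z - 7) + 18/17| < 16|z + 10|/(17·(17/2)) = (32/289)|z + 10|, which is < ε once |z + 10| < (289/32)ε.
Take δ = min(17/2, (289/32)ε). Then 0 < |z + 10| < δ forces both bounds, so |(-2z - 2)/(z - 7) + 18/17| < ε.

δ = min(17/2, (289/32)ε)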